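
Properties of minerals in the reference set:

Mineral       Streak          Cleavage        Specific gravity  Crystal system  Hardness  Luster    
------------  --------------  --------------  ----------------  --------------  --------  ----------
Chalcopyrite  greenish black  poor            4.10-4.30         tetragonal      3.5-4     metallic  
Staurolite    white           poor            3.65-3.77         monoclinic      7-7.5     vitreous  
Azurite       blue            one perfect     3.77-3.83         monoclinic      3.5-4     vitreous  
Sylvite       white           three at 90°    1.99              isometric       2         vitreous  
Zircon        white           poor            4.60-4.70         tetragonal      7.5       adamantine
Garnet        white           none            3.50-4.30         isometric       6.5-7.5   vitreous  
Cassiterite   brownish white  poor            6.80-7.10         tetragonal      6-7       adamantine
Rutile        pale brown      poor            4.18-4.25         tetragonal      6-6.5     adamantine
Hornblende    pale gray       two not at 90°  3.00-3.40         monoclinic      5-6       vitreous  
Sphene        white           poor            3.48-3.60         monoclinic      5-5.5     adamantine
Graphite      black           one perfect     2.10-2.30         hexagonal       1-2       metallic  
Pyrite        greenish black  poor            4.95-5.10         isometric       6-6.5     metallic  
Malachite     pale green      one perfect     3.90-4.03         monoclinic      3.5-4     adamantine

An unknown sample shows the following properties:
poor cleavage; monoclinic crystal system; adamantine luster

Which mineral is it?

Sphene

Poor cleavage excludes Azurite, Sylvite, Garnet, Hornblende, Graphite, Malachite.
Monoclinic crystal system: only Staurolite, Sphene remain.
Adamantine luster excludes Staurolite.
The only mineral consistent with every observation is Sphene.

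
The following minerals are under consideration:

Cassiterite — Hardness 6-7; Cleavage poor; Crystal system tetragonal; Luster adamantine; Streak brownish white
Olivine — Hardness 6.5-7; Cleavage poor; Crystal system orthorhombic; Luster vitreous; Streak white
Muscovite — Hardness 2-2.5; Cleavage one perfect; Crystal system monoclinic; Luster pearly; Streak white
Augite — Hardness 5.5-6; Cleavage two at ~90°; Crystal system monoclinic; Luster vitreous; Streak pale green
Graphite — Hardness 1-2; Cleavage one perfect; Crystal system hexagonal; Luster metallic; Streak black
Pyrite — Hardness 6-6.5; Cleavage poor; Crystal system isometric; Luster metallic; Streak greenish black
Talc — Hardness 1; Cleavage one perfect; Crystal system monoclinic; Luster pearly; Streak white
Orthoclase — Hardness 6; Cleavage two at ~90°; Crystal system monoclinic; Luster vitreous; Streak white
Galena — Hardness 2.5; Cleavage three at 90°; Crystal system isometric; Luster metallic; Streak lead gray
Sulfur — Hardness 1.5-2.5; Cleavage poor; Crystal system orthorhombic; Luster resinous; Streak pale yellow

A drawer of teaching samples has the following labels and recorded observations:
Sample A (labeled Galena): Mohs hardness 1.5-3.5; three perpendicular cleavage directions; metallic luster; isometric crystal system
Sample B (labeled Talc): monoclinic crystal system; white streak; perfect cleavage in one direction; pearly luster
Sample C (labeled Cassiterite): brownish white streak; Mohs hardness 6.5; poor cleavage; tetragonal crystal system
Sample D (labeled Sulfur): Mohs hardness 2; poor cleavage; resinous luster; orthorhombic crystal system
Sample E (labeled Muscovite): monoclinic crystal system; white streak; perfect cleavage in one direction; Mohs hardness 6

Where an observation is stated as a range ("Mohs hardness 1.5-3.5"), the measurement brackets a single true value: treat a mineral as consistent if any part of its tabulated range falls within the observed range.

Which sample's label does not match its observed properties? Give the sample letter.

Sample A: every observation is compatible with the reference values for Galena.
Sample B: every observation is compatible with the reference values for Talc.
Sample C: every observation is compatible with the reference values for Cassiterite.
Sample D: every observation is compatible with the reference values for Sulfur.
Sample E: Muscovite has hardness 2-2.5, but the record shows Mohs hardness 6 — this label is wrong.
The mislabeled specimen is E.

E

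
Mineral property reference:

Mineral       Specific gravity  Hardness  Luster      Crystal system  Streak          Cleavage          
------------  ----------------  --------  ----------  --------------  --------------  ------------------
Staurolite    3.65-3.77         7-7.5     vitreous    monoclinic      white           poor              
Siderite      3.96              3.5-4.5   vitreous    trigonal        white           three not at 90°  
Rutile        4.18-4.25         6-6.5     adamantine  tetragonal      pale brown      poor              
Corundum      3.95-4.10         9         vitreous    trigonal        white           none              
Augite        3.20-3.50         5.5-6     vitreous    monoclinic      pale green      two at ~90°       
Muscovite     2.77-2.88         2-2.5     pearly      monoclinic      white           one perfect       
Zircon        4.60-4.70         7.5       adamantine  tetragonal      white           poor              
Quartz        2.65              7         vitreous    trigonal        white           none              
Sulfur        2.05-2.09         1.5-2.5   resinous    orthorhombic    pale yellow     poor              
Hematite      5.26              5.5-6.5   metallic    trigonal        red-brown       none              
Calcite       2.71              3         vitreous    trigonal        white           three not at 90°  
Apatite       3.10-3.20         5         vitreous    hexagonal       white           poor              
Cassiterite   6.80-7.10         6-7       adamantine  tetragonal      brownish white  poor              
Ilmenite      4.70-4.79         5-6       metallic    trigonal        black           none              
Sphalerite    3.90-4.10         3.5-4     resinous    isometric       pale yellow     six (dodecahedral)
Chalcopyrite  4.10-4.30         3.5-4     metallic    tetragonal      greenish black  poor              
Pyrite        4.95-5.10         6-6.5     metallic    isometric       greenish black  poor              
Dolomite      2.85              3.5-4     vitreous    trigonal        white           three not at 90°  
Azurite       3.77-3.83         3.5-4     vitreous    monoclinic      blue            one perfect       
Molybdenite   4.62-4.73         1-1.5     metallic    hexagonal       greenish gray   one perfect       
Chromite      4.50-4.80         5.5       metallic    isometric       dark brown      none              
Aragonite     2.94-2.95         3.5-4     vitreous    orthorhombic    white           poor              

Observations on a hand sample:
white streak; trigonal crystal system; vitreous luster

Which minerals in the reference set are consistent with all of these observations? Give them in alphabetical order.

Calcite, Corundum, Dolomite, Quartz, Siderite

White streak — Staurolite, Siderite, Corundum, Muscovite, Zircon, Quartz, Calcite, Apatite, Dolomite, Aragonite remain.
Trigonal crystal system eliminates Staurolite, Muscovite, Zircon, Apatite, Aragonite.
Vitreous luster — all remaining candidates fit.
Consistent with every observation: Calcite, Corundum, Dolomite, Quartz, Siderite.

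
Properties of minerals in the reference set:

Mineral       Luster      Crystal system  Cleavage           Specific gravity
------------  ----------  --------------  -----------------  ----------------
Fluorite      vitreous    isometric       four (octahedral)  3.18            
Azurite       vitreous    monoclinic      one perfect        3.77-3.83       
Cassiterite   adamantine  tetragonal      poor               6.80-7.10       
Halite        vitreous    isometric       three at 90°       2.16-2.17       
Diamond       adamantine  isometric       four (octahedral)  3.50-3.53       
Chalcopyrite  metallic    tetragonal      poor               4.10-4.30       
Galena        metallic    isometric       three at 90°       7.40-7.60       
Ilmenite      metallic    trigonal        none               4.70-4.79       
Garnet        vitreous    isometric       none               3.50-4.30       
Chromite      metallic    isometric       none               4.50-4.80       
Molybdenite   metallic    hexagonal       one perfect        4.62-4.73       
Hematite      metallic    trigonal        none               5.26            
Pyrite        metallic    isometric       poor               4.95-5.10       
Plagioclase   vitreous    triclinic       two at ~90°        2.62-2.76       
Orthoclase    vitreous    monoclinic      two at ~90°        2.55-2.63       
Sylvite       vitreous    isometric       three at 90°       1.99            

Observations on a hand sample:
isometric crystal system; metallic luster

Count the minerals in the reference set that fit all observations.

3

Isometric crystal system: only Fluorite, Halite, Diamond, Galena, Garnet, Chromite, Pyrite, Sylvite remain.
Metallic luster: only Galena, Chromite, Pyrite remain.
Consistent with every observation: Chromite, Galena, Pyrite.
That is 3 minerals.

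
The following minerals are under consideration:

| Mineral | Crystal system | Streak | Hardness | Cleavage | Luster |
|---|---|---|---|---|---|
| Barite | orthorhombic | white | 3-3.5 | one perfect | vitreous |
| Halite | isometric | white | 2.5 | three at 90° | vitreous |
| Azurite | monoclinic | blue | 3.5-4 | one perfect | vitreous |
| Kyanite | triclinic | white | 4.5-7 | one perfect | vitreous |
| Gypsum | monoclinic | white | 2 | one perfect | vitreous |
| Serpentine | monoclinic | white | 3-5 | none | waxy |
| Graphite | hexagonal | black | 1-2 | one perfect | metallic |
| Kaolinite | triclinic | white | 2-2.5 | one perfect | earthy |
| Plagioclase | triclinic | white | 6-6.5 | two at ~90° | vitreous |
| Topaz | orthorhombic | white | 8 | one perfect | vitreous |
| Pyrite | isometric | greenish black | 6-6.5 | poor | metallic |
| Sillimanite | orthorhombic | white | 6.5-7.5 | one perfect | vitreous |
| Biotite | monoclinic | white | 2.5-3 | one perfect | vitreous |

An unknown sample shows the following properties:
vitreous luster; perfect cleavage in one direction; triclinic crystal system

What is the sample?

Kyanite

Vitreous luster is inconsistent with Serpentine, Graphite, Kaolinite, Pyrite.
Perfect cleavage in one direction is inconsistent with Halite, Plagioclase.
Triclinic crystal system — leaves Kyanite.
Only Kyanite satisfies all observations.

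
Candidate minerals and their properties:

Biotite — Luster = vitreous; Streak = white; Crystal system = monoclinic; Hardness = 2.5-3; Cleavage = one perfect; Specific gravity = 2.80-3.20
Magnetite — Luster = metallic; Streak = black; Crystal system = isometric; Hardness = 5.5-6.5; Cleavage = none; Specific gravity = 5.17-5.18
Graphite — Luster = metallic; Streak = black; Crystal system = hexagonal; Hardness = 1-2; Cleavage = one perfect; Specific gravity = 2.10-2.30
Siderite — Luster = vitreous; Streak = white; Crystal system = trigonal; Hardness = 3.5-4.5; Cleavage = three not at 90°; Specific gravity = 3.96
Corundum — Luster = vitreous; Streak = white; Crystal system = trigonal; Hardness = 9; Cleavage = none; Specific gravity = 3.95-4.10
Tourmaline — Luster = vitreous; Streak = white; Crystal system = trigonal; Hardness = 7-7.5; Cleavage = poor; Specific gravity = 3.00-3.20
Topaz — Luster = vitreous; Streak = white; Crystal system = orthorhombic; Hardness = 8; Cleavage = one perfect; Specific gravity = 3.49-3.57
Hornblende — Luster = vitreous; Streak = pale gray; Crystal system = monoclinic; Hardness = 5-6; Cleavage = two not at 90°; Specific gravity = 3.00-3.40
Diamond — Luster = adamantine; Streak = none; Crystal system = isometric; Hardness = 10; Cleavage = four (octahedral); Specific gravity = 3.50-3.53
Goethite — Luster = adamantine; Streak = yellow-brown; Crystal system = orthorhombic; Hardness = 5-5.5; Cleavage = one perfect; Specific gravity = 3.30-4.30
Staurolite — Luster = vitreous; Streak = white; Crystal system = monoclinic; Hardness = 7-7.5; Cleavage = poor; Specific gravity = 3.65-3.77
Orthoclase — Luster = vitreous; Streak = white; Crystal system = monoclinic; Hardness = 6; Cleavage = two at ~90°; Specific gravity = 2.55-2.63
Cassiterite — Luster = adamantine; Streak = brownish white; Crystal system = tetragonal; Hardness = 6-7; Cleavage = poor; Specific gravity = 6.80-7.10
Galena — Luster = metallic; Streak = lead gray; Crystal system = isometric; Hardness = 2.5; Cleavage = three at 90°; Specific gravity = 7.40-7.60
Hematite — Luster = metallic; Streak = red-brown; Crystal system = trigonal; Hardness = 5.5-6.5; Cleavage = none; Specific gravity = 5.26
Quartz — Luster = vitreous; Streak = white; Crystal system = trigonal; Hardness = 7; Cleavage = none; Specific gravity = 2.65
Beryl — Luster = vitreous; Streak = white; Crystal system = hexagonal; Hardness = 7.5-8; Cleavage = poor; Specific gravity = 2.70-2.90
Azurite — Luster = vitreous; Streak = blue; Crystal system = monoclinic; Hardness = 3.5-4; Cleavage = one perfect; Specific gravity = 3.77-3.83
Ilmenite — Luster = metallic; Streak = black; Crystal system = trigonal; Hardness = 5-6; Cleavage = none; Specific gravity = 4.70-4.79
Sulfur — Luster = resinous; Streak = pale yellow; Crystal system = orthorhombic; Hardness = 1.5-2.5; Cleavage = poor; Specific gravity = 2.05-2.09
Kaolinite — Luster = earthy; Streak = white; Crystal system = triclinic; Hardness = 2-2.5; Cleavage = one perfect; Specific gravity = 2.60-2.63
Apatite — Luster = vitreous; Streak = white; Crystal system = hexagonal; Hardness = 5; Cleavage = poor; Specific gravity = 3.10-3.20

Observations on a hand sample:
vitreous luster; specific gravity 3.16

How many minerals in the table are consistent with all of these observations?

4

Vitreous luster — only Biotite, Siderite, Corundum, Tourmaline, Topaz, Hornblende, Staurolite, Orthoclase, Quartz, Beryl, Azurite, Apatite remain.
Specific gravity 3.16 — leaves Biotite, Tourmaline, Hornblende, Apatite.
Remaining candidates: Apatite, Biotite, Hornblende, Tourmaline.
That is 4 minerals.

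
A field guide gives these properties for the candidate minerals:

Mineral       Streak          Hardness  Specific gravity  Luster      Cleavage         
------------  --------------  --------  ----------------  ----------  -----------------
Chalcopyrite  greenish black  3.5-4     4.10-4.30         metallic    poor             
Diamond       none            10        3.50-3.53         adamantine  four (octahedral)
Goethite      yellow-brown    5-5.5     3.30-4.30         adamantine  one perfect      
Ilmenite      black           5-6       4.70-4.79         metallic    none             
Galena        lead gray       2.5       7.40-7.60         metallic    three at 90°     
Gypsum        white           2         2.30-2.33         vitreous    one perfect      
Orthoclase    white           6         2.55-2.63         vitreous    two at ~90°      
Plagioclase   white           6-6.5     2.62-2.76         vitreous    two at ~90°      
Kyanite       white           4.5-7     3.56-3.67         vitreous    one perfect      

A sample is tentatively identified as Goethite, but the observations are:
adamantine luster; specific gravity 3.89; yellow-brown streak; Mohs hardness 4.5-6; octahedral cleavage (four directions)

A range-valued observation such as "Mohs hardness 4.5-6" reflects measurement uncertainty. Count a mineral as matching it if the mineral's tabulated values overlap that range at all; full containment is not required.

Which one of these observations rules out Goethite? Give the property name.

Adamantine luster: Goethite has adamantine luster — matches.
Specific gravity 3.89: Goethite has SG 3.30-4.30 — matches.
Yellow-brown streak: Goethite has yellow-brown streak — matches.
Mohs hardness 4.5-6: Goethite has hardness 5-5.5 — matches.
Octahedral cleavage (four directions): Goethite has cleavage one perfect — does not match.
Everything matches except the cleavage.

cleavage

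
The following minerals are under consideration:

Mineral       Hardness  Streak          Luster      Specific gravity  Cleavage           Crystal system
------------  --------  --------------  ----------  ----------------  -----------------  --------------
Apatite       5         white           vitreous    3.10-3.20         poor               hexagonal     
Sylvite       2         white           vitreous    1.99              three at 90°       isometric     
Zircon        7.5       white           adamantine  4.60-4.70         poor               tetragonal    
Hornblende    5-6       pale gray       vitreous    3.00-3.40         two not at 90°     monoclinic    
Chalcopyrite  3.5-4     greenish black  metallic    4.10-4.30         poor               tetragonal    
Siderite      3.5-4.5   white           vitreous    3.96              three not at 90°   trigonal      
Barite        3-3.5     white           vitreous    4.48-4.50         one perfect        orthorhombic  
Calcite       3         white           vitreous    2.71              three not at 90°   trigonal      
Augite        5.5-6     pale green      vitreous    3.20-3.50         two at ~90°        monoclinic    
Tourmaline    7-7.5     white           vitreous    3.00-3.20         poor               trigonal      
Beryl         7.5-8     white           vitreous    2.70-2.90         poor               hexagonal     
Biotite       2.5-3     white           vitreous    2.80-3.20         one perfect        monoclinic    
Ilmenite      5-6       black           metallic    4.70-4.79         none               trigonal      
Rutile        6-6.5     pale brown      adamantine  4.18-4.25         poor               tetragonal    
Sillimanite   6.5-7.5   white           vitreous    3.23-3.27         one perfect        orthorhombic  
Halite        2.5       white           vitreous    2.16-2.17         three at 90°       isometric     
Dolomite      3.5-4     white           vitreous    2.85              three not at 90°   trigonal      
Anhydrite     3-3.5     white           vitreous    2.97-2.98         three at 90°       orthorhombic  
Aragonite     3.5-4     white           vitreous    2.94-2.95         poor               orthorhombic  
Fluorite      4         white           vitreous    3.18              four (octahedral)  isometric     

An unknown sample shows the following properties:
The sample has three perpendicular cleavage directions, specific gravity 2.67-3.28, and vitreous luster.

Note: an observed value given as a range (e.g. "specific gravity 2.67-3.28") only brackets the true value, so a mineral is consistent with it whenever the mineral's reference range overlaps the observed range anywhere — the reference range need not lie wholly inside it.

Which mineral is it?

Three perpendicular cleavage directions: leaves Sylvite, Halite, Anhydrite.
Specific gravity 2.67-3.28: leaves Anhydrite.
Vitreous luster: no further eliminations.
The only mineral consistent with every observation is Anhydrite.

Anhydrite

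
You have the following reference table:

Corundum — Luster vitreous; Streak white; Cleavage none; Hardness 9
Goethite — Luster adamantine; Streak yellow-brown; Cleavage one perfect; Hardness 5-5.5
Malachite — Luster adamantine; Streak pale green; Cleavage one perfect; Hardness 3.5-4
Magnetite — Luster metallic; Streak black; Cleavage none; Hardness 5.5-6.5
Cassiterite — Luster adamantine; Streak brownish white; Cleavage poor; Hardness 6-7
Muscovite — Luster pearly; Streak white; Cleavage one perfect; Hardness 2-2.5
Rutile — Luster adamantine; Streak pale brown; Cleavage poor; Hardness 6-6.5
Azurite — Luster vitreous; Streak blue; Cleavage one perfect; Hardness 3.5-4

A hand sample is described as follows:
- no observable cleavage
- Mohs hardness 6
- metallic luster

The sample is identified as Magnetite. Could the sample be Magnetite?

Consistent

No observable cleavage — is consistent with Magnetite (cleavage none).
Mohs hardness 6 — is consistent with Magnetite (hardness 5.5-6.5).
Metallic luster — is consistent with Magnetite (metallic luster).
Nothing contradicts Magnetite.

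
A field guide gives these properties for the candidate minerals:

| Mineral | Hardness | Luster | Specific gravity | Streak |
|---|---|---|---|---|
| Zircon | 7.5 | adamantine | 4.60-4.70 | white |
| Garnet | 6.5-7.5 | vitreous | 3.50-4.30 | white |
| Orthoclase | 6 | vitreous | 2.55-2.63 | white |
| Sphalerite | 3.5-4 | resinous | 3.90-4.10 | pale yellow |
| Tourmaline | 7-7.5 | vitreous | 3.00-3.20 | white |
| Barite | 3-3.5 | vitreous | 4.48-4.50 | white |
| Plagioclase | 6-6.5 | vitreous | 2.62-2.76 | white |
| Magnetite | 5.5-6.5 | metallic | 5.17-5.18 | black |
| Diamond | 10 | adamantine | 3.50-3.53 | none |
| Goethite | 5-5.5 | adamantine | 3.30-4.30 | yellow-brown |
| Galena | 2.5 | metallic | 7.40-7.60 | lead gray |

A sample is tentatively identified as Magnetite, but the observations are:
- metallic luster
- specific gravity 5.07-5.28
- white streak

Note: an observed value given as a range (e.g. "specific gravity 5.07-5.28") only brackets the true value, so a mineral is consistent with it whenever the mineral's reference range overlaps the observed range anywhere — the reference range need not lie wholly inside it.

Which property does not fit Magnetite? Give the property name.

streak

Metallic luster: Magnetite has metallic luster — consistent.
Specific gravity 5.07-5.28: Magnetite has SG 5.17-5.18 — consistent.
White streak: Magnetite has black streak — outside the reference range.
Everything matches except the streak.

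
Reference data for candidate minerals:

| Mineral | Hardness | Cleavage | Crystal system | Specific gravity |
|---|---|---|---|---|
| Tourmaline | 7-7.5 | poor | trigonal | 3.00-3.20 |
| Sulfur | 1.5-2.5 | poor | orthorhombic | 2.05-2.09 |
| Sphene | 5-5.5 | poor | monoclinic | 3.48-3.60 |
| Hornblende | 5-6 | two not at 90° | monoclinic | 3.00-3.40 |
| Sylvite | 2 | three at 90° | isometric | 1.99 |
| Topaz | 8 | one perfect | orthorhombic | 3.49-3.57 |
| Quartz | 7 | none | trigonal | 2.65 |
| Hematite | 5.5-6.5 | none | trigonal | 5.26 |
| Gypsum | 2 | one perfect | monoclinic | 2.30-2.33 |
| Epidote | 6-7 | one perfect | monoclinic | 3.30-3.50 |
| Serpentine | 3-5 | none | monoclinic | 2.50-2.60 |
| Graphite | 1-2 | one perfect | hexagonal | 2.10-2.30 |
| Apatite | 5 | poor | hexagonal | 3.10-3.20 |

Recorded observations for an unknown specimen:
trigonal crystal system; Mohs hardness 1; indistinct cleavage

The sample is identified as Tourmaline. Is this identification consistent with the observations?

Inconsistent

Trigonal crystal system — fits Tourmaline (trigonal system).
Mohs hardness 1 — Tourmaline has hardness 7-7.5; a mismatch.
Indistinct cleavage — fits Tourmaline (cleavage poor).
The hardness observation rules out Tourmaline.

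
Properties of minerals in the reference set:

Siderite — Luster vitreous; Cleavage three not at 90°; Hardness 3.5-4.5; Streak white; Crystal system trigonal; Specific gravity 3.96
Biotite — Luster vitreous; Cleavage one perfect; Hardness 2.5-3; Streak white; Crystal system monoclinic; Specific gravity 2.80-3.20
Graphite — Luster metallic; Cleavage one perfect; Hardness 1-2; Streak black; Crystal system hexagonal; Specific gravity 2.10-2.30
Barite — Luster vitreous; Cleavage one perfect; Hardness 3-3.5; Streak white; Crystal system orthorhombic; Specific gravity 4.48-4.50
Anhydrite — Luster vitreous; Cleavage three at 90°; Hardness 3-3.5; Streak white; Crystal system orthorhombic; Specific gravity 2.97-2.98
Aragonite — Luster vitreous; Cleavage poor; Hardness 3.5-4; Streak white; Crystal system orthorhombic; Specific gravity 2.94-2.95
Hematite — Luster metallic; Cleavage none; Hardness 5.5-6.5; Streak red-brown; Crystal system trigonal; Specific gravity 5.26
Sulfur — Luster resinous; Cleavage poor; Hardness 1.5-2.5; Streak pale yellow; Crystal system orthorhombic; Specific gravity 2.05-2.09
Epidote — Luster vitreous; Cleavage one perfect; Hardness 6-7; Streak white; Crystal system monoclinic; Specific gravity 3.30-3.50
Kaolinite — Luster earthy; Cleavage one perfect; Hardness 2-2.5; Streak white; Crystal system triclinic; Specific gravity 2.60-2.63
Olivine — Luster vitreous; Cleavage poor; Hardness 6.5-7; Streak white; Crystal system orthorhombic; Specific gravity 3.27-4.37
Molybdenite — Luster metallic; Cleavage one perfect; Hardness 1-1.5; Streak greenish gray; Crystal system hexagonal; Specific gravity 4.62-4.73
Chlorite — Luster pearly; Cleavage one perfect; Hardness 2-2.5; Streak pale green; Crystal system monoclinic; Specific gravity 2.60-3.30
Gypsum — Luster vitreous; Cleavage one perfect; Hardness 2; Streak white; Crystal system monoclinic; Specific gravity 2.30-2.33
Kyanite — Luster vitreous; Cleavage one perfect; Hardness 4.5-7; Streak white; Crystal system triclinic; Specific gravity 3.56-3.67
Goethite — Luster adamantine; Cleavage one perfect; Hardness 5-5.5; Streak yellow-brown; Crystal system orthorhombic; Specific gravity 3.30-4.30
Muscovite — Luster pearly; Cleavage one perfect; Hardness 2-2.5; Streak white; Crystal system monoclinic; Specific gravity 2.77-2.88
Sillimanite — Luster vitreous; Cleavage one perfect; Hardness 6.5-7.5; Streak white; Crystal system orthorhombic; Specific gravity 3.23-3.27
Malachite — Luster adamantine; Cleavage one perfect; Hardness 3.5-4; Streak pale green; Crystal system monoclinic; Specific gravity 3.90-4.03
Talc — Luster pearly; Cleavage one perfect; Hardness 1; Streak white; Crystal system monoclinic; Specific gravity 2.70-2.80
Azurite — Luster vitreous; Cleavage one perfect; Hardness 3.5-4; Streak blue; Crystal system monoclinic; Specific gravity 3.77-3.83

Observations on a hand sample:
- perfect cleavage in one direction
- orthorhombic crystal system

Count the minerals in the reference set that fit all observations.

Perfect cleavage in one direction rules out Siderite, Anhydrite, Aragonite, Hematite, Sulfur, Olivine.
Orthorhombic crystal system: leaves Barite, Goethite, Sillimanite.
Consistent with every observation: Barite, Goethite, Sillimanite.
That is 3 minerals.

3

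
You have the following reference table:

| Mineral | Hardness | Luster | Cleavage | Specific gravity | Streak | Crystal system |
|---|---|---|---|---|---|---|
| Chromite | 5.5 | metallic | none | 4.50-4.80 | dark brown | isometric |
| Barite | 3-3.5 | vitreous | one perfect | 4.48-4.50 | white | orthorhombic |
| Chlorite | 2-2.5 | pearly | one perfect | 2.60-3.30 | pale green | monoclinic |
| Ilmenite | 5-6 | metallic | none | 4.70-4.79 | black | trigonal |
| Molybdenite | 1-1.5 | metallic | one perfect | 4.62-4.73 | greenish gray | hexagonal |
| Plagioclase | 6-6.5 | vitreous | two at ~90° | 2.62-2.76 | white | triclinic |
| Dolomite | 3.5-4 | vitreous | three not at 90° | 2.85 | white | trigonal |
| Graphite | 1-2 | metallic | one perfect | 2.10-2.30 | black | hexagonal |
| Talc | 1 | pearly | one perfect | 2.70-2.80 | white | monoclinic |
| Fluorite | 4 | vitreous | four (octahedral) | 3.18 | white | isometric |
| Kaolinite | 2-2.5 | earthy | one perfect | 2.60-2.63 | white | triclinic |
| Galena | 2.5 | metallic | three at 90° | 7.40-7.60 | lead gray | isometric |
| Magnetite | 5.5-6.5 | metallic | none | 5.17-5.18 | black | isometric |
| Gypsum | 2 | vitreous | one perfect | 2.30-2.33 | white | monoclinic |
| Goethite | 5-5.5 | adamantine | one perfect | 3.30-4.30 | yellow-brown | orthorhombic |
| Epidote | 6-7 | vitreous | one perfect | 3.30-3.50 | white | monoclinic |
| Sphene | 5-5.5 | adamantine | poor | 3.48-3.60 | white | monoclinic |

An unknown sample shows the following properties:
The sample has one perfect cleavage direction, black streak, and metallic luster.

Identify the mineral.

One perfect cleavage direction — leaves Barite, Chlorite, Molybdenite, Graphite, Talc, Kaolinite, Gypsum, Goethite, Epidote.
Black streak — leaves Graphite.
Metallic luster — all remaining candidates fit.
Graphite is the sole remaining match.

Graphite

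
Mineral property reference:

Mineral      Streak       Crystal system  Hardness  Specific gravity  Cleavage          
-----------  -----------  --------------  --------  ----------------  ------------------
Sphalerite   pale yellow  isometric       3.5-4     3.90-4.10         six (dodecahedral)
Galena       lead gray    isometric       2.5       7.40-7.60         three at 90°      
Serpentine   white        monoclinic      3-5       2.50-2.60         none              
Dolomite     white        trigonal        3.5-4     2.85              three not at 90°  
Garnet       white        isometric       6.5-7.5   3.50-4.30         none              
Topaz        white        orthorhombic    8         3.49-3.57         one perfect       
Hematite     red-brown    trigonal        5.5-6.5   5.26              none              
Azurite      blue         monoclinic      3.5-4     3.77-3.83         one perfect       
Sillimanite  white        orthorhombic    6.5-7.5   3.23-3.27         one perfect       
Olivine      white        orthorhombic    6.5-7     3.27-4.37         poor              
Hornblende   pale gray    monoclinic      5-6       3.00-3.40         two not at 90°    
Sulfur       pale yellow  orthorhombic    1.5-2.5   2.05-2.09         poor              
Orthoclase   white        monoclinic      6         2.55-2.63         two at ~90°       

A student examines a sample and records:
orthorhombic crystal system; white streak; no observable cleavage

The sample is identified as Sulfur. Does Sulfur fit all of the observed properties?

Inconsistent

Orthorhombic crystal system — matches Sulfur (orthorhombic system).
White streak — Sulfur has pale yellow streak; a mismatch.
No observable cleavage — Sulfur has cleavage poor; a mismatch.
2 of the observed properties are inconsistent with Sulfur.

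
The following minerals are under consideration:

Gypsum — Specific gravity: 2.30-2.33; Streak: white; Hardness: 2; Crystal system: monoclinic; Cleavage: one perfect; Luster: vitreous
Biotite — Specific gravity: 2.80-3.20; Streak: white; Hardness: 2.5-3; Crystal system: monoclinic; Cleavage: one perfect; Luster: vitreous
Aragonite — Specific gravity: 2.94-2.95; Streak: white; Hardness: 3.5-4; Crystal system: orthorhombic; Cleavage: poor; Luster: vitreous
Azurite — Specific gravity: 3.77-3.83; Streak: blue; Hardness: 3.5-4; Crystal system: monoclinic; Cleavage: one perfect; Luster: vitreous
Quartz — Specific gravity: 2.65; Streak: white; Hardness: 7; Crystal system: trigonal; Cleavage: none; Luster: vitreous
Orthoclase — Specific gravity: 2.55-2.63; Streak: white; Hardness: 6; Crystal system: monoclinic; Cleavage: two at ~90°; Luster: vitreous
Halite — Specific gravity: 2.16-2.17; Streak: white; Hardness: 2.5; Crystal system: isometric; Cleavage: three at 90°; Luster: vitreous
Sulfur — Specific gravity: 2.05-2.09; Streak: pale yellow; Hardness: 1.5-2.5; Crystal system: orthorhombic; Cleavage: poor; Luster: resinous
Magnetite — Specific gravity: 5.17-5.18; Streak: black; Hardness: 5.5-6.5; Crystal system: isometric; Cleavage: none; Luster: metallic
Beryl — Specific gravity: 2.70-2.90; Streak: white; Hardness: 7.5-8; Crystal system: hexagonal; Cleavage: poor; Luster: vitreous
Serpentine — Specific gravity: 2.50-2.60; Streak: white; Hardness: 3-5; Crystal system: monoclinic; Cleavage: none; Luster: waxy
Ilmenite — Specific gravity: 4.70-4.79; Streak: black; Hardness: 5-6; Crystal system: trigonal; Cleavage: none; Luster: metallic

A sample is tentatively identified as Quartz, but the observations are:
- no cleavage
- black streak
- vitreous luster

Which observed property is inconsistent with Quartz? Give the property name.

No cleavage: Quartz has cleavage none — agrees.
Black streak: Quartz has white streak — does not match.
Vitreous luster: Quartz has vitreous luster — agrees.
Everything matches except the streak.

streak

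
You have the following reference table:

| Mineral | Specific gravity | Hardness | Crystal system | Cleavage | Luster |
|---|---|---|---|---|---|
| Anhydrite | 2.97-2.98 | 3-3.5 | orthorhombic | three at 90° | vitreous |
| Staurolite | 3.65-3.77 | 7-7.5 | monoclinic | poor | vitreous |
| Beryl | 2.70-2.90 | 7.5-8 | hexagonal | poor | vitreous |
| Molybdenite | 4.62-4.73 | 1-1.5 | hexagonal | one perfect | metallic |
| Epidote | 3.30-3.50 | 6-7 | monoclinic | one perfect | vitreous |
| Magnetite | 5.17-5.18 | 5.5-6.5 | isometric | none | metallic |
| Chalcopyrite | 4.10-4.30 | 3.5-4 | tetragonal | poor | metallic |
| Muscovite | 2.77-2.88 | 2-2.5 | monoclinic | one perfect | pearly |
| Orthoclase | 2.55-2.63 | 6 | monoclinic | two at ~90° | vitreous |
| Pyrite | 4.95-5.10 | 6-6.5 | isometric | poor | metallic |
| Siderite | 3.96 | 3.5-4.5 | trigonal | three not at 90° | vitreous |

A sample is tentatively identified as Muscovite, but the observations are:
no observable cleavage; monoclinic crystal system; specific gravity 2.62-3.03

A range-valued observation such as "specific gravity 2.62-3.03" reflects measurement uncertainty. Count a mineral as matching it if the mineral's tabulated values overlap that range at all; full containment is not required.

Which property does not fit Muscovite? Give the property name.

No observable cleavage: Muscovite has cleavage one perfect — does not match.
Monoclinic crystal system: Muscovite has monoclinic system — matches.
Specific gravity 2.62-3.03: Muscovite has SG 2.77-2.88 — matches.
Everything matches except the cleavage.

cleavage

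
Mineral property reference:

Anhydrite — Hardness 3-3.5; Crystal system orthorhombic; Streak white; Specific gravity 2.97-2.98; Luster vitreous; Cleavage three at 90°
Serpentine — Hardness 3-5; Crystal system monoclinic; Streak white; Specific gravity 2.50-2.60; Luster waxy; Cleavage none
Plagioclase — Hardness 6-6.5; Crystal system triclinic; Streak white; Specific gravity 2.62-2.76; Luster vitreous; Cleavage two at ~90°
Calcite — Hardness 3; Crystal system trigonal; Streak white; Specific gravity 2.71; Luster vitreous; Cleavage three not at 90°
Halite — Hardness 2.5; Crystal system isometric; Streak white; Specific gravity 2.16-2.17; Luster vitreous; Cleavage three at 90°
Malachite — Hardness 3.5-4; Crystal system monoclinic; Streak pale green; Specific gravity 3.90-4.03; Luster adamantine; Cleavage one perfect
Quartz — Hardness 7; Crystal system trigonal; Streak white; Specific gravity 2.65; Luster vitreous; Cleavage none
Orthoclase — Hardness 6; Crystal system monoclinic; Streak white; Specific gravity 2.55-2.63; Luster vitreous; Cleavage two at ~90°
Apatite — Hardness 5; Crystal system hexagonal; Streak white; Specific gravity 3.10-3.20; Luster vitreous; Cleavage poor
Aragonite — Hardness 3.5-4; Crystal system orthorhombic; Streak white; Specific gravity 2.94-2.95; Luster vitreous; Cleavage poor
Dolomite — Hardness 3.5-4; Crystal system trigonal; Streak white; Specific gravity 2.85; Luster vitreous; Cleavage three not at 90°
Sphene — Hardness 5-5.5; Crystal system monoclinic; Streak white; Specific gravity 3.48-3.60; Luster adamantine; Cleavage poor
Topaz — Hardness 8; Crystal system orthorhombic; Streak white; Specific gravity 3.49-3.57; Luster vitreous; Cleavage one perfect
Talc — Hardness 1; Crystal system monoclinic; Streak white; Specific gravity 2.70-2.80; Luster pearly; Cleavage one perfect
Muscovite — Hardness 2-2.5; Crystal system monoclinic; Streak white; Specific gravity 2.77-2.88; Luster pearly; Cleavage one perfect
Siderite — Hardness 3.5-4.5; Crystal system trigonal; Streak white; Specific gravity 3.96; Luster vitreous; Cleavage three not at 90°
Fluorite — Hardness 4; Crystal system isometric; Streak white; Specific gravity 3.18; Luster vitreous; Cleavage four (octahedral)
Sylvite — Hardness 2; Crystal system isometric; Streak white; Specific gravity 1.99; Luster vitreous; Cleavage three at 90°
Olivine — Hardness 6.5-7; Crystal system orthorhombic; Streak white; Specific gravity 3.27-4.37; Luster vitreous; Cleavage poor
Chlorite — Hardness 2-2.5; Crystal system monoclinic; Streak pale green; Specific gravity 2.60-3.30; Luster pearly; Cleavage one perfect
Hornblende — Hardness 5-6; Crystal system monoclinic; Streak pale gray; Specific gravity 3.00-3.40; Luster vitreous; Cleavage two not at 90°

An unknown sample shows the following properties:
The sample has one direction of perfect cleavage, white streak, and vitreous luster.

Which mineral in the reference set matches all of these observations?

One direction of perfect cleavage — narrows the field to Malachite, Topaz, Talc, Muscovite, Chlorite.
White streak eliminates Malachite, Chlorite.
Vitreous luster — only Topaz remains.
The only mineral consistent with every observation is Topaz.

Topaz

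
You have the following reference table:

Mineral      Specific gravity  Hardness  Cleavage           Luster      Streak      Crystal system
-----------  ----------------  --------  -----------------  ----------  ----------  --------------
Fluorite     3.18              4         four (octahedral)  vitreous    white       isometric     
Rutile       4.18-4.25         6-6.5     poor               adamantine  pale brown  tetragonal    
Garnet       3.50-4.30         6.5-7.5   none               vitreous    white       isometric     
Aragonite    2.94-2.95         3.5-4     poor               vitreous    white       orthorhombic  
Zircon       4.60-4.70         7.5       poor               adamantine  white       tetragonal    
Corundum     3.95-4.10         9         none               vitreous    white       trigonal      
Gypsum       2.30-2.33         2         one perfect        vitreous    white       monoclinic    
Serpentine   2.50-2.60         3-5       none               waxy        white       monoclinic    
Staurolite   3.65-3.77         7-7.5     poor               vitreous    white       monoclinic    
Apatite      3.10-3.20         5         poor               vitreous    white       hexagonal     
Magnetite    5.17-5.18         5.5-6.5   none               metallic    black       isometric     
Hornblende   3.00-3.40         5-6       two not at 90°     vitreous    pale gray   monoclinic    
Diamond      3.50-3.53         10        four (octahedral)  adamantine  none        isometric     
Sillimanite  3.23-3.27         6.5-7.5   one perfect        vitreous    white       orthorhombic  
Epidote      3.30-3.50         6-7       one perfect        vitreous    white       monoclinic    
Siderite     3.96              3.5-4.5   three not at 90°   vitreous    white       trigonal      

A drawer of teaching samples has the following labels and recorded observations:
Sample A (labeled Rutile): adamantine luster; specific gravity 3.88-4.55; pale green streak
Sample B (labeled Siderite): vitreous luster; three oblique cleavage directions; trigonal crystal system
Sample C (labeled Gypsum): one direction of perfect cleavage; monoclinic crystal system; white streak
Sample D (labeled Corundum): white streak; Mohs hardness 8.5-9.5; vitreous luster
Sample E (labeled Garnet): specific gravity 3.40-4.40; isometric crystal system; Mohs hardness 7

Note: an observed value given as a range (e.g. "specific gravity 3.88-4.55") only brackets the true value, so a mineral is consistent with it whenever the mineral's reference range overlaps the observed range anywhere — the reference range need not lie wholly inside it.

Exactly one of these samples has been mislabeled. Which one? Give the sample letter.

Sample A: Rutile has pale brown streak, but the record shows pale green streak — this label is wrong.
Sample B: nothing contradicts Siderite.
Sample C: nothing contradicts Gypsum.
Sample D: nothing contradicts Corundum.
Sample E: nothing contradicts Garnet.
Sample A is the mislabeled one.

A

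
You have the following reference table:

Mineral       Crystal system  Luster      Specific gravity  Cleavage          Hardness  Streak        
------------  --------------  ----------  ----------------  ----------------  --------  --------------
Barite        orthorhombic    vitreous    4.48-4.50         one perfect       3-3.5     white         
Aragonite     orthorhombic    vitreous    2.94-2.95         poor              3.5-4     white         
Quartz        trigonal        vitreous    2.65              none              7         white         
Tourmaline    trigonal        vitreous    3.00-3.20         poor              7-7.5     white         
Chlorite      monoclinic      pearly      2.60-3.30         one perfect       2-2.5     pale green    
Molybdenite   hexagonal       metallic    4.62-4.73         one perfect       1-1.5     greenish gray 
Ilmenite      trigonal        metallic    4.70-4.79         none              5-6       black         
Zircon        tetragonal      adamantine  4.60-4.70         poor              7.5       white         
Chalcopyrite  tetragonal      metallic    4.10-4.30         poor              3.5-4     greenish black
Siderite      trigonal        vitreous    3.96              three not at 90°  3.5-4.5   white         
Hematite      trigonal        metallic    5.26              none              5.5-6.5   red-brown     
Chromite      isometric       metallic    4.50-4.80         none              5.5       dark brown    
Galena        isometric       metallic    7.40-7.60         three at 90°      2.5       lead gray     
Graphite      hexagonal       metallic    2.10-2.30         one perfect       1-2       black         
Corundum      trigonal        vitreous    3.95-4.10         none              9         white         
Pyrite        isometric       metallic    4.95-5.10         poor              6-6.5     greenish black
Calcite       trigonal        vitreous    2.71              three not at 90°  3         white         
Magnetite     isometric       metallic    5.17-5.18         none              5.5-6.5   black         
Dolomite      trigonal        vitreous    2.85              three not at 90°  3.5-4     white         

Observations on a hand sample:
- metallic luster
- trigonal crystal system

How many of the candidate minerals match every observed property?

2

Metallic luster — only Molybdenite, Ilmenite, Chalcopyrite, Hematite, Chromite, Galena, Graphite, Pyrite, Magnetite remain.
Trigonal crystal system — leaves Ilmenite, Hematite.
Remaining candidates: Hematite, Ilmenite.
That is 2 minerals.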